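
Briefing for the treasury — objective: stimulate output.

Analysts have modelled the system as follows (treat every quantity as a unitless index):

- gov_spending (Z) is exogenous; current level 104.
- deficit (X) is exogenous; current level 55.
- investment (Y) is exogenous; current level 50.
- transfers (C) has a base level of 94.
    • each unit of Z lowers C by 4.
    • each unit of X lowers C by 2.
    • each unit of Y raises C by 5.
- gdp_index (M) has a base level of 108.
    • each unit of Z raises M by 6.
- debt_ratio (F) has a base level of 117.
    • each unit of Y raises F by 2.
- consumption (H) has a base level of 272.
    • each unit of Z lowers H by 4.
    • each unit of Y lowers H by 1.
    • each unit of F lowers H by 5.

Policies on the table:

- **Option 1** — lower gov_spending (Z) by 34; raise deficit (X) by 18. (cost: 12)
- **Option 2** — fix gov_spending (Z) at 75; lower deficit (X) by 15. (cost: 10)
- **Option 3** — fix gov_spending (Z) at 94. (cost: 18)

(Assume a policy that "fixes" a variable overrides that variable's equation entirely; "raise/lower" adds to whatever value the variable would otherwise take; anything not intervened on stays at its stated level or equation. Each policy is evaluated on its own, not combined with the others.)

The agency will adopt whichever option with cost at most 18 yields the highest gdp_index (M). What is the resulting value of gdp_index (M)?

672

Option 1 (Z − 34, X + 18):
  Z = 104 − 34 = 70
  M = 108 + 6·70 = 528
Option 2 (Z := 75, X − 15):
  Z = 75
  M = 108 + 6·75 = 558
Option 3 (Z := 94):
  Z = 94
  M = 108 + 6·94 = 672
Comparing — Option 1: M=528, Option 2: M=558, Option 3: M=672. Highest is 672 (Option 3).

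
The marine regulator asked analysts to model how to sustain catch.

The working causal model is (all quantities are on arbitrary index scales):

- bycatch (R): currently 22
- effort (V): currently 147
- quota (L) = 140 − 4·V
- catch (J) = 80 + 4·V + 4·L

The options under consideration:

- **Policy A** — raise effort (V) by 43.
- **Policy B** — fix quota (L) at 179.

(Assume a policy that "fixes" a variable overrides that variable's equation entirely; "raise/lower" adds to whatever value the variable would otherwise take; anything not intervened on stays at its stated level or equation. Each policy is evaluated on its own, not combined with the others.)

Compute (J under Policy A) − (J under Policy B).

Policy A (V + 43):
  V = 147 + 43 = 190
  L = 140 − 4·190 = -620
  J = 80 + 4·190 + 4·(-620) = -1640
Policy B (L := 179):
  V = 147
  L = 179
  J = 80 + 4·147 + 4·179 = 1384
J: -1640 − 1384 = -3024

-3024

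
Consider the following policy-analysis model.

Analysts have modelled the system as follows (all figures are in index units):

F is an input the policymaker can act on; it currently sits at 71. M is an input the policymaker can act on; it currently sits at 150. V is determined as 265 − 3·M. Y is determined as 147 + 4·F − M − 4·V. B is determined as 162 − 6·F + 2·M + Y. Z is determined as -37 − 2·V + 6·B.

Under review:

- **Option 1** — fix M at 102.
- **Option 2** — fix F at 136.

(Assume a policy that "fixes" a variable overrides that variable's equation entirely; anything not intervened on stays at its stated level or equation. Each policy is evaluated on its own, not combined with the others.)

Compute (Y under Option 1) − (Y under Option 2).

-788

Option 1 (M := 102):
  F = 71
  M = 102
  V = 265 − 3·102 = -41
  Y = 147 + 4·71 − 102 − 4·(-41) = 493
Option 2 (F := 136):
  F = 136
  M = 150
  V = 265 − 3·150 = -185
  Y = 147 + 4·136 − 150 − 4·(-185) = 1281
Y: 493 − 1281 = -788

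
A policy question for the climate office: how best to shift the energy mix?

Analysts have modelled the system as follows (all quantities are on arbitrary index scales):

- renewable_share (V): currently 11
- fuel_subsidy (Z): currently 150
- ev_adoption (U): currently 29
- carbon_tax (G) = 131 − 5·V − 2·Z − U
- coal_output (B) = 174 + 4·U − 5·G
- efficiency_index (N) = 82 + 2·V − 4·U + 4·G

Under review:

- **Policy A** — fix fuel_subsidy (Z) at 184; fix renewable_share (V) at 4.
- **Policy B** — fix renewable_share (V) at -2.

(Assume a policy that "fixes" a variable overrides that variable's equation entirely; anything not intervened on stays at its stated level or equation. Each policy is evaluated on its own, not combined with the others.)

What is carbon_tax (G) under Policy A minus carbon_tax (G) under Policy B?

-98

Policy A (Z := 184, V := 4):
  V = 4
  Z = 184
  U = 29
  G = 131 − 5·4 − 2·184 − 29 = -286
Policy B (V := -2):
  V = -2
  Z = 150
  U = 29
  G = 131 − 5·(-2) − 2·150 − 29 = -188
G: -286 − (-188) = -98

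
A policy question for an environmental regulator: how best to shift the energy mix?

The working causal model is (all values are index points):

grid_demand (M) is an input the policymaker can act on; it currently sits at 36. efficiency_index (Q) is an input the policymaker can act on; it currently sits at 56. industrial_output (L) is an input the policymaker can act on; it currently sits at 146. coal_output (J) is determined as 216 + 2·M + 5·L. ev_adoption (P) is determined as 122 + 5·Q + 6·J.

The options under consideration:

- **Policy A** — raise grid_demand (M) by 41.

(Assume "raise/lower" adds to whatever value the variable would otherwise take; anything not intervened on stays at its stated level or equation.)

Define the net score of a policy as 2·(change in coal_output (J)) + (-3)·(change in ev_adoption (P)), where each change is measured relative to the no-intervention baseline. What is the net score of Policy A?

-1312

Baseline:
  M = 36
  Q = 56
  L = 146
  J = 216 + 2·36 + 5·146 = 1018
  P = 122 + 5·56 + 6·1018 = 6510
Policy A (M + 41):
  M = 36 + 41 = 77
  Q = 56
  L = 146
  J = 216 + 2·77 + 5·146 = 1100
  P = 122 + 5·56 + 6·1100 = 7002
ΔJ = 1100 − 1018 = 82; ΔP = 7002 − 6510 = 492
Score = 2·82 + (-3)·492 = -1312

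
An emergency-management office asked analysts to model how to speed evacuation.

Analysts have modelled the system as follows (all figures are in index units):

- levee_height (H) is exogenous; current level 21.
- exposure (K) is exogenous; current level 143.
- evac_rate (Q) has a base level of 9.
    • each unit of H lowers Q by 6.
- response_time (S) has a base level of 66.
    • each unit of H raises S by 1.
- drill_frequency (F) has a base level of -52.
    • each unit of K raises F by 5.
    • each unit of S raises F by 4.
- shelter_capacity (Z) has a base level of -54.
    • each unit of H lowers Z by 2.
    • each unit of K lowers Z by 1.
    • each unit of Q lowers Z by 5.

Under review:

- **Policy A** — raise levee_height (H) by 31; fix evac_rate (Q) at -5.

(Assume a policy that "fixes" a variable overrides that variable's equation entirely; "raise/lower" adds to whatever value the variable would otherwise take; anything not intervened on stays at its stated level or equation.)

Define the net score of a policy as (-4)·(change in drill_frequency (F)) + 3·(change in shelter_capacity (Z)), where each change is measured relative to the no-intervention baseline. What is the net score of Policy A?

Baseline:
  H = 21
  K = 143
  Q = 9 − 6·21 = -117
  S = 66 + 21 = 87
  F = -52 + 5·143 + 4·87 = 1011
  Z = -54 − 2·21 − 143 − 5·(-117) = 346
Policy A (H + 31, Q := -5):
  H = 21 + 31 = 52
  K = 143
  Q = -5
  S = 66 + 52 = 118
  F = -52 + 5·143 + 4·118 = 1135
  Z = -54 − 2·52 − 143 − 5·(-5) = -276
ΔF = 1135 − 1011 = 124; ΔZ = -276 − 346 = -622
Score = (-4)·124 + 3·(-622) = -2362

-2362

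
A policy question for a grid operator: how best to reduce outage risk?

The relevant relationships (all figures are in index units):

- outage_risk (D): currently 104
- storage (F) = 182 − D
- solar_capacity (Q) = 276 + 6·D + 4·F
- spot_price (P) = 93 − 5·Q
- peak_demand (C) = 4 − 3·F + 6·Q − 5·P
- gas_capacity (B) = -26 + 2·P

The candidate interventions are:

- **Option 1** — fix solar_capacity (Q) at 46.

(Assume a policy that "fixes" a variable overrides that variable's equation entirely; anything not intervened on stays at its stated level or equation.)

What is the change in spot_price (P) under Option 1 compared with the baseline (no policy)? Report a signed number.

5830

Baseline:
  D = 104
  F = 182 − 104 = 78
  Q = 276 + 6·104 + 4·78 = 1212
  P = 93 − 5·1212 = -5967
Option 1 (Q := 46):
  D = 104
  F = 182 − 104 = 78
  Q = 46
  P = 93 − 5·46 = -137
Change in P: -137 − (-5967) = 5830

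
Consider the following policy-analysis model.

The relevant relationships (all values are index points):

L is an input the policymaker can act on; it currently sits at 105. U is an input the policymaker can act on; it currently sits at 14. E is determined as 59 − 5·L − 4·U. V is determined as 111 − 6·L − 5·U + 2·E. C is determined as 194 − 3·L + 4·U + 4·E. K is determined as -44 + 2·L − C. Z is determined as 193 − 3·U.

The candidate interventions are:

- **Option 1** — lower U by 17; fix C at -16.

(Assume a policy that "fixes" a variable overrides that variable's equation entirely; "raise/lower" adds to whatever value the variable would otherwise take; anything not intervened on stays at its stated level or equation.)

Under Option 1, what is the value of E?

Option 1 (U − 17, C := -16):
  L = 105
  U = 14 − 17 = -3
  E = 59 − 5·105 − 4·(-3) = -454

-454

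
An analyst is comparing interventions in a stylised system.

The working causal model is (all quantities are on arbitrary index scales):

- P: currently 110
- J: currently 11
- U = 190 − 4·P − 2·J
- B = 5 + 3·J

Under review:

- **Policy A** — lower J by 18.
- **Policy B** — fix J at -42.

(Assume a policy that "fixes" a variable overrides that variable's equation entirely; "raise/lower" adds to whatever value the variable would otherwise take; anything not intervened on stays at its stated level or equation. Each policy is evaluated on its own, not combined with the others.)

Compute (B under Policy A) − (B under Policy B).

105

Policy A (J − 18):
  J = 11 − 18 = -7
  B = 5 + 3·(-7) = -16
Policy B (J := -42):
  J = -42
  B = 5 + 3·(-42) = -121
B: -16 − (-121) = 105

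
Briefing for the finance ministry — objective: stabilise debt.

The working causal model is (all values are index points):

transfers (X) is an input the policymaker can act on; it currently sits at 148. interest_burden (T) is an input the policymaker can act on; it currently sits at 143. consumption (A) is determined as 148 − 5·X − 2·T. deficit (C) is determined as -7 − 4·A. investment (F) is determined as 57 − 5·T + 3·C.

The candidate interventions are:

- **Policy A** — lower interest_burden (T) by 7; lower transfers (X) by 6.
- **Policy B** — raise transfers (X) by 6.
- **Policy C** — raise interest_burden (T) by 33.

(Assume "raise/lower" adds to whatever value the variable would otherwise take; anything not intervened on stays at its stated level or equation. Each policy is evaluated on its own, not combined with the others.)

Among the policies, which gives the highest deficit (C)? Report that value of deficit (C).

3769

Policy A (T − 7, X − 6):
  X = 148 − 6 = 142
  T = 143 − 7 = 136
  A = 148 − 5·142 − 2·136 = -834
  C = -7 − 4·(-834) = 3329
Policy B (X + 6):
  X = 148 + 6 = 154
  T = 143
  A = 148 − 5·154 − 2·143 = -908
  C = -7 − 4·(-908) = 3625
Policy C (T + 33):
  X = 148
  T = 143 + 33 = 176
  A = 148 − 5·148 − 2·176 = -944
  C = -7 − 4·(-944) = 3769
Comparing — Policy A: C=3329, Policy B: C=3625, Policy C: C=3769. Highest is 3769 (Policy C).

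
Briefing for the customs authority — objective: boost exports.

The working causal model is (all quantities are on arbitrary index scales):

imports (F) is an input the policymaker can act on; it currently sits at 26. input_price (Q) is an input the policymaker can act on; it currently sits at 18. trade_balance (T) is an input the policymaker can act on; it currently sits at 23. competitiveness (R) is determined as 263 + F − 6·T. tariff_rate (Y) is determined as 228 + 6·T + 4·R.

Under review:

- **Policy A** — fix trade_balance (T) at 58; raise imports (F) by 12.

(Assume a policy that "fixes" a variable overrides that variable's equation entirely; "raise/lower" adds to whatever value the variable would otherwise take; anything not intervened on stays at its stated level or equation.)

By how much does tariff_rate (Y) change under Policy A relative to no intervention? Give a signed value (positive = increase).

Baseline:
  F = 26
  T = 23
  R = 263 + 26 − 6·23 = 151
  Y = 228 + 6·23 + 4·151 = 970
Policy A (T := 58, F + 12):
  F = 26 + 12 = 38
  T = 58
  R = 263 + 38 − 6·58 = -47
  Y = 228 + 6·58 + 4·(-47) = 388
Change in Y: 388 − 970 = -582

-582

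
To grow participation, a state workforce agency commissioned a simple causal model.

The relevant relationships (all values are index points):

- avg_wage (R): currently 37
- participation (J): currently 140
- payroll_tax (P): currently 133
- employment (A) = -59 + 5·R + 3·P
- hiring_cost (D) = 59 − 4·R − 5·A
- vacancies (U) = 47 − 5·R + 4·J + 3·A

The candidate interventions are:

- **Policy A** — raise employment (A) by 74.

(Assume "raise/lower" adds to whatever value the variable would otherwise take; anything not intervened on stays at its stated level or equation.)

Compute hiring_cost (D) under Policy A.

Policy A (A + 74):
  R = 37
  P = 133
  A = -59 + 5·37 + 3·133 (+74 from intervention) = 599
  D = 59 − 4·37 − 5·599 = -3084

-3084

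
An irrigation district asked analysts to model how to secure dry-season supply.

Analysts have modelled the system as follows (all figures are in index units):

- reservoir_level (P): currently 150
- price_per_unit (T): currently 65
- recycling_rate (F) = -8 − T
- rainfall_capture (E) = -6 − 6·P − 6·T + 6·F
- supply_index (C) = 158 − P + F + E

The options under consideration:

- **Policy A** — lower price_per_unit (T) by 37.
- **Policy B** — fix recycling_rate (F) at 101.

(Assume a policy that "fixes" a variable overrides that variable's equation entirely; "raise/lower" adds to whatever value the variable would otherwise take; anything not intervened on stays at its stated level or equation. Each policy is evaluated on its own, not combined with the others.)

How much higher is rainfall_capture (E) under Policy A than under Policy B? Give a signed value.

Policy A (T − 37):
  P = 150
  T = 65 − 37 = 28
  F = -8 − 28 = -36
  E = -6 − 6·150 − 6·28 + 6·(-36) = -1290
Policy B (F := 101):
  P = 150
  T = 65
  F = 101
  E = -6 − 6·150 − 6·65 + 6·101 = -690
E: -1290 − (-690) = -600

-600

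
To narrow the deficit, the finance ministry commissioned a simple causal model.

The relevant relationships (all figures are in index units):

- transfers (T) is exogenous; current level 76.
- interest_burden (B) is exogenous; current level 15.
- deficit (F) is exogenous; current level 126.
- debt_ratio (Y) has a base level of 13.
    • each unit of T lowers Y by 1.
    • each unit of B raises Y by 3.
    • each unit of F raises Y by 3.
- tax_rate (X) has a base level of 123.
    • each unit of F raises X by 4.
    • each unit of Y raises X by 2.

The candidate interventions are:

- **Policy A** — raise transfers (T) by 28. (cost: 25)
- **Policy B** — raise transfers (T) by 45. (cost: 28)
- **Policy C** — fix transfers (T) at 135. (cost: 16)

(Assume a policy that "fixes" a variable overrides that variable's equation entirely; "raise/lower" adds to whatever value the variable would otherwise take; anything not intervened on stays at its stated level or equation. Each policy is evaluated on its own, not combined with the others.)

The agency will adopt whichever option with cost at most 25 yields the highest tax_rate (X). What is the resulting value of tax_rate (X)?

1291

Policy A (T + 28):
  T = 76 + 28 = 104
  B = 15
  F = 126
  Y = 13 − 104 + 3·15 + 3·126 = 332
  X = 123 + 4·126 + 2·332 = 1291
Policy C (T := 135):
  T = 135
  B = 15
  F = 126
  Y = 13 − 135 + 3·15 + 3·126 = 301
  X = 123 + 4·126 + 2·301 = 1229
Comparing — Policy A: X=1291, Policy C: X=1229. Highest is 1291 (Policy A).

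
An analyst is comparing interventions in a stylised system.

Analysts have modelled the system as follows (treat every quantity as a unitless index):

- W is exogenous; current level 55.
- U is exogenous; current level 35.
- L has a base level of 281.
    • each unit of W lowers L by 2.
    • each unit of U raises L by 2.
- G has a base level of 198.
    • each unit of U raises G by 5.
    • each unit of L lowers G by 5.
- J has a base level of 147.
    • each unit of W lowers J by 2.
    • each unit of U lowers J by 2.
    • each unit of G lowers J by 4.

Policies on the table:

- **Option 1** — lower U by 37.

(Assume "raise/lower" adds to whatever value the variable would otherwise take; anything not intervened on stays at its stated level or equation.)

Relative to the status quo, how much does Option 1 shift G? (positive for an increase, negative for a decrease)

Baseline:
  W = 55
  U = 35
  L = 281 − 2·55 + 2·35 = 241
  G = 198 + 5·35 − 5·241 = -832
Option 1 (U − 37):
  W = 55
  U = 35 − 37 = -2
  L = 281 − 2·55 + 2·(-2) = 167
  G = 198 + 5·(-2) − 5·167 = -647
Change in G: -647 − (-832) = 185

185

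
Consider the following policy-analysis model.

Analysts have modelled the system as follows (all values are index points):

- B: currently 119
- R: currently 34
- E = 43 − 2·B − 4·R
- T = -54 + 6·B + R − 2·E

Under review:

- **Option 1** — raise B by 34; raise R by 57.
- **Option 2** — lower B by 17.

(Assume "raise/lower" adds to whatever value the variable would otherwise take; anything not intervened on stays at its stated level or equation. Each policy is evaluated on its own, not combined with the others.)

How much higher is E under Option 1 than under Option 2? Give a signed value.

-330

Option 1 (B + 34, R + 57):
  B = 119 + 34 = 153
  R = 34 + 57 = 91
  E = 43 − 2·153 − 4·91 = -627
Option 2 (B − 17):
  B = 119 − 17 = 102
  R = 34
  E = 43 − 2·102 − 4·34 = -297
E: -627 − (-297) = -330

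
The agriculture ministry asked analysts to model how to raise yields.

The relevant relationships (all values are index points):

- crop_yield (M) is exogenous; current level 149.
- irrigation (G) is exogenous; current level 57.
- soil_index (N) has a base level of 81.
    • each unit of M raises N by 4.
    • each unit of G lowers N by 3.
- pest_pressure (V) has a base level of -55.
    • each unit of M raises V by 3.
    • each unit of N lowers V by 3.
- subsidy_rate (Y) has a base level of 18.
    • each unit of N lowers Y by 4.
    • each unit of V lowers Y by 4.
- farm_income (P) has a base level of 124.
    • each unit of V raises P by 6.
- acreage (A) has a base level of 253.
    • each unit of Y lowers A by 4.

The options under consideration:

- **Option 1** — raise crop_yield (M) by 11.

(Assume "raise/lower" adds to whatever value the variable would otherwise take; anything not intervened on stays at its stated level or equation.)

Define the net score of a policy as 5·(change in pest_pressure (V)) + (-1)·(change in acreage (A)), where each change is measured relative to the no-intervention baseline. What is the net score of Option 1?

Baseline:
  M = 149
  G = 57
  N = 81 + 4·149 − 3·57 = 506
  V = -55 + 3·149 − 3·506 = -1126
  Y = 18 − 4·506 − 4·(-1126) = 2498
  A = 253 − 4·2498 = -9739
Option 1 (M + 11):
  M = 149 + 11 = 160
  G = 57
  N = 81 + 4·160 − 3·57 = 550
  V = -55 + 3·160 − 3·550 = -1225
  Y = 18 − 4·550 − 4·(-1225) = 2718
  A = 253 − 4·2718 = -10619
ΔV = -1225 − (-1126) = -99; ΔA = -10619 − (-9739) = -880
Score = 5·(-99) + (-1)·(-880) = 385

385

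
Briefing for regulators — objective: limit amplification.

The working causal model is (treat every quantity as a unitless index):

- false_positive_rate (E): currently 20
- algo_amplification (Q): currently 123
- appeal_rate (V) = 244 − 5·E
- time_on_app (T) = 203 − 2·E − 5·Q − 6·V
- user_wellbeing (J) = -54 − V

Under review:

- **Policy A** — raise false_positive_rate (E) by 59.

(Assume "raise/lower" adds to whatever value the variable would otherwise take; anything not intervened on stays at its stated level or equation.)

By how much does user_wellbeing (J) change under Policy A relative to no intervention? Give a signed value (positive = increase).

295

Baseline:
  E = 20
  V = 244 − 5·20 = 144
  J = -54 − 144 = -198
Policy A (E + 59):
  E = 20 + 59 = 79
  V = 244 − 5·79 = -151
  J = -54 − (-151) = 97
Change in J: 97 − (-198) = 295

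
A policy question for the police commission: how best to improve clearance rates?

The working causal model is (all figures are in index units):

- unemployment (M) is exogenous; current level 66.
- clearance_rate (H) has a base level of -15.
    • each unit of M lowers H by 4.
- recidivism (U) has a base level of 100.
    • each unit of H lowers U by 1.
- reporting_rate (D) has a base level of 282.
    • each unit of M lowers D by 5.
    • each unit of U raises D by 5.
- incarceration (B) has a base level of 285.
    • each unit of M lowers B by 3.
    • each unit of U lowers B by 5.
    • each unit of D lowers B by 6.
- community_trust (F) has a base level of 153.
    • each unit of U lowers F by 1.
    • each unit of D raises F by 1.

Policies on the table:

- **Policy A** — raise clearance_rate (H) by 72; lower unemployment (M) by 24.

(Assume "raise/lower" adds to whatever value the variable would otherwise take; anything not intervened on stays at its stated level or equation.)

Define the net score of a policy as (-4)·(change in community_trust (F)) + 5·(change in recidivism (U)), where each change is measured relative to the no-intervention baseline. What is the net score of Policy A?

Baseline:
  M = 66
  H = -15 − 4·66 = -279
  U = 100 − (-279) = 379
  D = 282 − 5·66 + 5·379 = 1847
  F = 153 − 379 + 1847 = 1621
Policy A (H + 72, M − 24):
  M = 66 − 24 = 42
  H = -15 − 4·42 (+72 from intervention) = -111
  U = 100 − (-111) = 211
  D = 282 − 5·42 + 5·211 = 1127
  F = 153 − 211 + 1127 = 1069
ΔF = 1069 − 1621 = -552; ΔU = 211 − 379 = -168
Score = (-4)·(-552) + 5·(-168) = 1368

1368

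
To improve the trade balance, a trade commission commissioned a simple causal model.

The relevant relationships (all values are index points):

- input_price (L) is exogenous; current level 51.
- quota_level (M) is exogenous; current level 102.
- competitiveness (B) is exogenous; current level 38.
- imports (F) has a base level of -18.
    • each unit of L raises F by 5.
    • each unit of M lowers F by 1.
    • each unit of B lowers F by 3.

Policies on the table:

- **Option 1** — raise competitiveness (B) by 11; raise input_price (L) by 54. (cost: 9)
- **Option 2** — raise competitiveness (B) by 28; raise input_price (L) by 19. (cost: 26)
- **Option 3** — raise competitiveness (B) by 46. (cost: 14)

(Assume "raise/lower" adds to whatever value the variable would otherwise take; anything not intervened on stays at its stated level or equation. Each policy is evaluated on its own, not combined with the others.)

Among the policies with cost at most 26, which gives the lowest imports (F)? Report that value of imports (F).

-117

Option 1 (B + 11, L + 54):
  L = 51 + 54 = 105
  M = 102
  B = 38 + 11 = 49
  F = -18 + 5·105 − 102 − 3·49 = 258
Option 2 (B + 28, L + 19):
  L = 51 + 19 = 70
  M = 102
  B = 38 + 28 = 66
  F = -18 + 5·70 − 102 − 3·66 = 32
Option 3 (B + 46):
  L = 51
  M = 102
  B = 38 + 46 = 84
  F = -18 + 5·51 − 102 − 3·84 = -117
Comparing — Option 1: F=258, Option 2: F=32, Option 3: F=-117. Lowest is -117 (Option 3).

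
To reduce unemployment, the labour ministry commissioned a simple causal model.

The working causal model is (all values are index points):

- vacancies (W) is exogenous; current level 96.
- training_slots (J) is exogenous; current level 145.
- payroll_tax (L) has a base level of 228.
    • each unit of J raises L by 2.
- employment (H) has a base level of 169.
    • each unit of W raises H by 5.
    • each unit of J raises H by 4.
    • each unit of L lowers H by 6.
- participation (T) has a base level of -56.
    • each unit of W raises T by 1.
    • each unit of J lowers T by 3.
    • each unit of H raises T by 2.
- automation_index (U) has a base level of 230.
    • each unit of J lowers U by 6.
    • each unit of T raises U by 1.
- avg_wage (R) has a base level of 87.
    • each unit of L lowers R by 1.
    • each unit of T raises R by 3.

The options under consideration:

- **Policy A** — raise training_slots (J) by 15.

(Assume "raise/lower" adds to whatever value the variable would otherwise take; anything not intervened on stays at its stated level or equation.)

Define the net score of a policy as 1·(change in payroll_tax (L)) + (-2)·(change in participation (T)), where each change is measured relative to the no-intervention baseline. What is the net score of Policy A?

Baseline:
  W = 96
  J = 145
  L = 228 + 2·145 = 518
  H = 169 + 5·96 + 4·145 − 6·518 = -1879
  T = -56 + 96 − 3·145 + 2·(-1879) = -4153
Policy A (J + 15):
  W = 96
  J = 145 + 15 = 160
  L = 228 + 2·160 = 548
  H = 169 + 5·96 + 4·160 − 6·548 = -1999
  T = -56 + 96 − 3·160 + 2·(-1999) = -4438
ΔL = 548 − 518 = 30; ΔT = -4438 − (-4153) = -285
Score = 1·30 + (-2)·(-285) = 600

600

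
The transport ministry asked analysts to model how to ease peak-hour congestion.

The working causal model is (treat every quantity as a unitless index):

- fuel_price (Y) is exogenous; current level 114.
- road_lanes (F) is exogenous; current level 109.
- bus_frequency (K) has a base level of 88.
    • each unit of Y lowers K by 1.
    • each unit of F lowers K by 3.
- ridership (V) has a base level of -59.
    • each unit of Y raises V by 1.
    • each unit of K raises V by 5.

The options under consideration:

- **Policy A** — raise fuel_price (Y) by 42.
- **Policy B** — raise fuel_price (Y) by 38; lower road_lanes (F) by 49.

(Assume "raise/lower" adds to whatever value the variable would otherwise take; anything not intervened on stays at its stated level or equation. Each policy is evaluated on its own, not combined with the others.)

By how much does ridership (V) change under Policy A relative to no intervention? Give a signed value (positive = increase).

Baseline:
  Y = 114
  F = 109
  K = 88 − 114 − 3·109 = -353
  V = -59 + 114 + 5·(-353) = -1710
Policy A (Y + 42):
  Y = 114 + 42 = 156
  F = 109
  K = 88 − 156 − 3·109 = -395
  V = -59 + 156 + 5·(-395) = -1878
Change in V: -1878 − (-1710) = -168

-168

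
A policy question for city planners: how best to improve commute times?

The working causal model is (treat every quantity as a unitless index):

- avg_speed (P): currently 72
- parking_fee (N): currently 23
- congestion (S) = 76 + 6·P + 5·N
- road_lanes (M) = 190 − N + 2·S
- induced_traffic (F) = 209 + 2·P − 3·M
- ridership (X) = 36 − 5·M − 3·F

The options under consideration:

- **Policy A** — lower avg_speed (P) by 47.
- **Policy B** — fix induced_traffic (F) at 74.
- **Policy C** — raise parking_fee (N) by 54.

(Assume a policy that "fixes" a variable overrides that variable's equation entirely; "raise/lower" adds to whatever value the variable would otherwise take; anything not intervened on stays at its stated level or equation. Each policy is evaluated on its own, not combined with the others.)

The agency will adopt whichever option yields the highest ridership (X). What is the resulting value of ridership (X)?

6573

Policy A (P − 47):
  P = 72 − 47 = 25
  N = 23
  S = 76 + 6·25 + 5·23 = 341
  M = 190 − 23 + 2·341 = 849
  F = 209 + 2·25 − 3·849 = -2288
  X = 36 − 5·849 − 3·(-2288) = 2655
Policy B (F := 74):
  P = 72
  N = 23
  S = 76 + 6·72 + 5·23 = 623
  M = 190 − 23 + 2·623 = 1413
  F = 74
  X = 36 − 5·1413 − 3·74 = -7251
Policy C (N + 54):
  P = 72
  N = 23 + 54 = 77
  S = 76 + 6·72 + 5·77 = 893
  M = 190 − 77 + 2·893 = 1899
  F = 209 + 2·72 − 3·1899 = -5344
  X = 36 − 5·1899 − 3·(-5344) = 6573
Comparing — Policy A: X=2655, Policy B: X=-7251, Policy C: X=6573. Highest is 6573 (Policy C).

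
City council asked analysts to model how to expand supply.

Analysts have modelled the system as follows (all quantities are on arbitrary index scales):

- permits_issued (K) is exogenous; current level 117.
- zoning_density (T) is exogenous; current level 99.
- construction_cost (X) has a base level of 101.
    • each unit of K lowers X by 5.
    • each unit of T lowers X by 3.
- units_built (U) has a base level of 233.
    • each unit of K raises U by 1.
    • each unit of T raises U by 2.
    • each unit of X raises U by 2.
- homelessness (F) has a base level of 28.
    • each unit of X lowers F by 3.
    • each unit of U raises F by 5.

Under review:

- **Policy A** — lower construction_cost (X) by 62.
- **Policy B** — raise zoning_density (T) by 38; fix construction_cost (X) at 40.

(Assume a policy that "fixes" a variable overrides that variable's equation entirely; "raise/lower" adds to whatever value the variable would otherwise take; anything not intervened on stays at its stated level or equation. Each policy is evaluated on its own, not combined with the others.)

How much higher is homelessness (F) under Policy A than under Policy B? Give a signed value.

Policy A (X − 62):
  K = 117
  T = 99
  X = 101 − 5·117 − 3·99 (−62 from intervention) = -843
  U = 233 + 117 + 2·99 + 2·(-843) = -1138
  F = 28 − 3·(-843) + 5·(-1138) = -3133
Policy B (T + 38, X := 40):
  K = 117
  T = 99 + 38 = 137
  X = 40
  U = 233 + 117 + 2·137 + 2·40 = 704
  F = 28 − 3·40 + 5·704 = 3428
F: -3133 − 3428 = -6561

-6561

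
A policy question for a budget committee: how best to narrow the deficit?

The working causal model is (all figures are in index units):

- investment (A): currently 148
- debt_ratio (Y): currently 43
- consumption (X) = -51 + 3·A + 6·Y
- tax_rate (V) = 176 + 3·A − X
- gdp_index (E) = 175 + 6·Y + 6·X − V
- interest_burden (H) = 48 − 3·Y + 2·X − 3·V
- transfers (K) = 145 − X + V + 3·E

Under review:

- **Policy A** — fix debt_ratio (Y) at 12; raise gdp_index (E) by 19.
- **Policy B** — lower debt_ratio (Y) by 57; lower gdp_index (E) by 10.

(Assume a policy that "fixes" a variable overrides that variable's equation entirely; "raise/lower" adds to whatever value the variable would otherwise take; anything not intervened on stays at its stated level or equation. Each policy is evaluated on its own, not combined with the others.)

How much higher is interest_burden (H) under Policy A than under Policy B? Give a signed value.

702

Policy A (Y := 12, E + 19):
  A = 148
  Y = 12
  X = -51 + 3·148 + 6·12 = 465
  V = 176 + 3·148 − 465 = 155
  H = 48 − 3·12 + 2·465 − 3·155 = 477
Policy B (Y − 57, E − 10):
  A = 148
  Y = 43 − 57 = -14
  X = -51 + 3·148 + 6·(-14) = 309
  V = 176 + 3·148 − 309 = 311
  H = 48 − 3·(-14) + 2·309 − 3·311 = -225
H: 477 − (-225) = 702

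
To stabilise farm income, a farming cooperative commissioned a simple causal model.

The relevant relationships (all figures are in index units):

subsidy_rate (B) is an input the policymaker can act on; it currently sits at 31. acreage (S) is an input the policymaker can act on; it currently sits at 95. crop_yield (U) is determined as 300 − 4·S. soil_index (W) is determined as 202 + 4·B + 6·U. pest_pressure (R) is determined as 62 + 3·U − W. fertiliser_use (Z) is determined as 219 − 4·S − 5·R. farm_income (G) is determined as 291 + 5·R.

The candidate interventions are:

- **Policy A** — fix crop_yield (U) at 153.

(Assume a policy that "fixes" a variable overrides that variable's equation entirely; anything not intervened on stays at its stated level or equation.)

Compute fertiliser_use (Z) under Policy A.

3454

Policy A (U := 153):
  B = 31
  S = 95
  U = 153
  W = 202 + 4·31 + 6·153 = 1244
  R = 62 + 3·153 − 1244 = -723
  Z = 219 − 4·95 − 5·(-723) = 3454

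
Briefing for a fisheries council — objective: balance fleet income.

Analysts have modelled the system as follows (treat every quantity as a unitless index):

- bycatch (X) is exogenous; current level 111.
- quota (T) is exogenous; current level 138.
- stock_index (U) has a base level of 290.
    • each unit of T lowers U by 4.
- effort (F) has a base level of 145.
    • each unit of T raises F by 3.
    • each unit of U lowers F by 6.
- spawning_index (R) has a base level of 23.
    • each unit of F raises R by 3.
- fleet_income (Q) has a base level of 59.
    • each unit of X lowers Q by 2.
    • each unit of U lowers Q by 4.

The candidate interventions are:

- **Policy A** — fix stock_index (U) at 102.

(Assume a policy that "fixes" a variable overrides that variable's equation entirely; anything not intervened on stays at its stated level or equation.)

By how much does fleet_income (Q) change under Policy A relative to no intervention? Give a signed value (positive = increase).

Baseline:
  X = 111
  T = 138
  U = 290 − 4·138 = -262
  Q = 59 − 2·111 − 4·(-262) = 885
Policy A (U := 102):
  X = 111
  T = 138
  U = 102
  Q = 59 − 2·111 − 4·102 = -571
Change in Q: -571 − 885 = -1456

-1456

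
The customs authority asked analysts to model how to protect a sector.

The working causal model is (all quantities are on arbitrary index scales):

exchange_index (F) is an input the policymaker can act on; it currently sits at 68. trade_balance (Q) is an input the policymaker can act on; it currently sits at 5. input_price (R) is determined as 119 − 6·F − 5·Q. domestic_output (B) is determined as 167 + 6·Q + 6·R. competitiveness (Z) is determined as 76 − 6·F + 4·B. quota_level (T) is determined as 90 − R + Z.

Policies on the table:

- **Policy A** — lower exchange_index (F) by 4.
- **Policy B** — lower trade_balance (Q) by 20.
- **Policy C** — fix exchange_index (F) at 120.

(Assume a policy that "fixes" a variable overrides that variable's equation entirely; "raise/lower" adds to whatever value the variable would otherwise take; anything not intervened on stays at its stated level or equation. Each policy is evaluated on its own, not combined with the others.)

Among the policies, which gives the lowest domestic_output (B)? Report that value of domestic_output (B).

-3559

Policy A (F − 4):
  F = 68 − 4 = 64
  Q = 5
  R = 119 − 6·64 − 5·5 = -290
  B = 167 + 6·5 + 6·(-290) = -1543
Policy B (Q − 20):
  F = 68
  Q = 5 − 20 = -15
  R = 119 − 6·68 − 5·(-15) = -214
  B = 167 + 6·(-15) + 6·(-214) = -1207
Policy C (F := 120):
  F = 120
  Q = 5
  R = 119 − 6·120 − 5·5 = -626
  B = 167 + 6·5 + 6·(-626) = -3559
Comparing — Policy A: B=-1543, Policy B: B=-1207, Policy C: B=-3559. Lowest is -3559 (Policy C).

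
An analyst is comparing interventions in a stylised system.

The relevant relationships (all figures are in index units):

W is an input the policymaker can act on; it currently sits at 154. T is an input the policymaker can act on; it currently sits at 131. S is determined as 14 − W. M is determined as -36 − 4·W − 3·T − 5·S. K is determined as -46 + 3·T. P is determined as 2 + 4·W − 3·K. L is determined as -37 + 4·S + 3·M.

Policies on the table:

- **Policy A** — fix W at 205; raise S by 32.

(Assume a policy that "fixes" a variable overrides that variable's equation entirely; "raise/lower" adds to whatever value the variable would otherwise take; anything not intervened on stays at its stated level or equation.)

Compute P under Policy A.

Policy A (W := 205, S + 32):
  W = 205
  T = 131
  K = -46 + 3·131 = 347
  P = 2 + 4·205 − 3·347 = -219

-219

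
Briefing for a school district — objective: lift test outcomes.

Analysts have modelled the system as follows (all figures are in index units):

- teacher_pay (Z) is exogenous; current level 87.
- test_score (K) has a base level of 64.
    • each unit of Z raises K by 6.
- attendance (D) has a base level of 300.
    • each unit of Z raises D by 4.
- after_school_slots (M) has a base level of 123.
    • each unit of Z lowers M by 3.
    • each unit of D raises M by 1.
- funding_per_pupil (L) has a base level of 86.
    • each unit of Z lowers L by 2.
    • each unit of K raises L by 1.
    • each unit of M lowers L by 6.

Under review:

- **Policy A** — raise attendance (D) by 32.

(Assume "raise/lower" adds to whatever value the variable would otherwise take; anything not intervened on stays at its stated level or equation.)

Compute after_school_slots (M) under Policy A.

Policy A (D + 32):
  Z = 87
  D = 300 + 4·87 (+32 from intervention) = 680
  M = 123 − 3·87 + 680 = 542

542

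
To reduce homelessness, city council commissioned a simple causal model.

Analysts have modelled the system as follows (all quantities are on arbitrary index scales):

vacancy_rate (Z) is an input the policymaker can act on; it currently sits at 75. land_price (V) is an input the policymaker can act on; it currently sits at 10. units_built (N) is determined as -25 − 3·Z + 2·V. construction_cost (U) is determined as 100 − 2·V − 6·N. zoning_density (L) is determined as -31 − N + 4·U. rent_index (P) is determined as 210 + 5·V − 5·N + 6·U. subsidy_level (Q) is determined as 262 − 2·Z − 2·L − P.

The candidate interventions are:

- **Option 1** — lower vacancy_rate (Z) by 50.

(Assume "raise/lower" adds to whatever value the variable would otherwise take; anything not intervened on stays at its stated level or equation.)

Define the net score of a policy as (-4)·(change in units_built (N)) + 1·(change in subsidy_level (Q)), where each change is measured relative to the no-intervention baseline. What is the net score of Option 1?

Baseline:
  Z = 75
  V = 10
  N = -25 − 3·75 + 2·10 = -230
  U = 100 − 2·10 − 6·(-230) = 1460
  L = -31 − (-230) + 4·1460 = 6039
  P = 210 + 5·10 − 5·(-230) + 6·1460 = 10170
  Q = 262 − 2·75 − 2·6039 − 10170 = -22136
Option 1 (Z − 50):
  Z = 75 − 50 = 25
  V = 10
  N = -25 − 3·25 + 2·10 = -80
  U = 100 − 2·10 − 6·(-80) = 560
  L = -31 − (-80) + 4·560 = 2289
  P = 210 + 5·10 − 5·(-80) + 6·560 = 4020
  Q = 262 − 2·25 − 2·2289 − 4020 = -8386
ΔN = -80 − (-230) = 150; ΔQ = -8386 − (-22136) = 13750
Score = (-4)·150 + 1·13750 = 13150

13150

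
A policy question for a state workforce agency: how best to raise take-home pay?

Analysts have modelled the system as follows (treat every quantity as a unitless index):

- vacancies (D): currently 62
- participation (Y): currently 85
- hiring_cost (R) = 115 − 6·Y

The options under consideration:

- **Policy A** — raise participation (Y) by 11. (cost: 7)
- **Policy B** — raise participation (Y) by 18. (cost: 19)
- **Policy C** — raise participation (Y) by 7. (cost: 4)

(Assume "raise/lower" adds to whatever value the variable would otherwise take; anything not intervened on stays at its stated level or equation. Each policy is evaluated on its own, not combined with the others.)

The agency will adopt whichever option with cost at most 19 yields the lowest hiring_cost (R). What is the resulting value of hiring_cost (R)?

-503

Policy A (Y + 11):
  Y = 85 + 11 = 96
  R = 115 − 6·96 = -461
Policy B (Y + 18):
  Y = 85 + 18 = 103
  R = 115 − 6·103 = -503
Policy C (Y + 7):
  Y = 85 + 7 = 92
  R = 115 − 6·92 = -437
Comparing — Policy A: R=-461, Policy B: R=-503, Policy C: R=-437. Lowest is -503 (Policy B).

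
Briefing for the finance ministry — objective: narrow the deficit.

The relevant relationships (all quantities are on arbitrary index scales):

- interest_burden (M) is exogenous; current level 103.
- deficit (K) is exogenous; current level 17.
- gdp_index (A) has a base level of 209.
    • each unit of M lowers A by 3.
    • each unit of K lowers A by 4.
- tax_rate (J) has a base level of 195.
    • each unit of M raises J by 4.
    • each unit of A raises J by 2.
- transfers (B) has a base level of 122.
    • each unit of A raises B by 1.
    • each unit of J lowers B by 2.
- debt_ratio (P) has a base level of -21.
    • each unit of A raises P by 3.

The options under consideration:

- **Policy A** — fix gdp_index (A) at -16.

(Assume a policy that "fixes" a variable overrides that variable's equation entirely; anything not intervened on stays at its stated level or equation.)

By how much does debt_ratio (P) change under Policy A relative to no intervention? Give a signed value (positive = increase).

456

Baseline:
  M = 103
  K = 17
  A = 209 − 3·103 − 4·17 = -168
  P = -21 + 3·(-168) = -525
Policy A (A := -16):
  M = 103
  K = 17
  A = -16
  P = -21 + 3·(-16) = -69
Change in P: -69 − (-525) = 456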